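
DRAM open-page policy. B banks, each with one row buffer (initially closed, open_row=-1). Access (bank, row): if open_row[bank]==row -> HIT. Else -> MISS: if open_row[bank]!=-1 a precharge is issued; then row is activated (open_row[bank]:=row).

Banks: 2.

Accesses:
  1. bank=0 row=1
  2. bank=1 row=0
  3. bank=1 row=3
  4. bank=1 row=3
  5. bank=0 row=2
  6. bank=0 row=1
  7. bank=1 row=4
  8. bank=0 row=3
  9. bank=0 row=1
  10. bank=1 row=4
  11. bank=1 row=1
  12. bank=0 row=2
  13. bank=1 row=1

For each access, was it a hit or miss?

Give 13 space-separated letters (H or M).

Answer: M M M H M M M M M H M M H

Derivation:
Acc 1: bank0 row1 -> MISS (open row1); precharges=0
Acc 2: bank1 row0 -> MISS (open row0); precharges=0
Acc 3: bank1 row3 -> MISS (open row3); precharges=1
Acc 4: bank1 row3 -> HIT
Acc 5: bank0 row2 -> MISS (open row2); precharges=2
Acc 6: bank0 row1 -> MISS (open row1); precharges=3
Acc 7: bank1 row4 -> MISS (open row4); precharges=4
Acc 8: bank0 row3 -> MISS (open row3); precharges=5
Acc 9: bank0 row1 -> MISS (open row1); precharges=6
Acc 10: bank1 row4 -> HIT
Acc 11: bank1 row1 -> MISS (open row1); precharges=7
Acc 12: bank0 row2 -> MISS (open row2); precharges=8
Acc 13: bank1 row1 -> HIT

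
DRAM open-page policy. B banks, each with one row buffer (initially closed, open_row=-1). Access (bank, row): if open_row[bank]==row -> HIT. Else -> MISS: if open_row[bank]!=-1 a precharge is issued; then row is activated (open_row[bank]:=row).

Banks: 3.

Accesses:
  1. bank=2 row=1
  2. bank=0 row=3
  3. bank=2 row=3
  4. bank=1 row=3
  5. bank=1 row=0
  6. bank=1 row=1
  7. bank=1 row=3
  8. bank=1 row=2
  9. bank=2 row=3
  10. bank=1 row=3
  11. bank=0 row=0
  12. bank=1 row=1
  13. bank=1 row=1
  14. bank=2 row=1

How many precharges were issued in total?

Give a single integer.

Answer: 9

Derivation:
Acc 1: bank2 row1 -> MISS (open row1); precharges=0
Acc 2: bank0 row3 -> MISS (open row3); precharges=0
Acc 3: bank2 row3 -> MISS (open row3); precharges=1
Acc 4: bank1 row3 -> MISS (open row3); precharges=1
Acc 5: bank1 row0 -> MISS (open row0); precharges=2
Acc 6: bank1 row1 -> MISS (open row1); precharges=3
Acc 7: bank1 row3 -> MISS (open row3); precharges=4
Acc 8: bank1 row2 -> MISS (open row2); precharges=5
Acc 9: bank2 row3 -> HIT
Acc 10: bank1 row3 -> MISS (open row3); precharges=6
Acc 11: bank0 row0 -> MISS (open row0); precharges=7
Acc 12: bank1 row1 -> MISS (open row1); precharges=8
Acc 13: bank1 row1 -> HIT
Acc 14: bank2 row1 -> MISS (open row1); precharges=9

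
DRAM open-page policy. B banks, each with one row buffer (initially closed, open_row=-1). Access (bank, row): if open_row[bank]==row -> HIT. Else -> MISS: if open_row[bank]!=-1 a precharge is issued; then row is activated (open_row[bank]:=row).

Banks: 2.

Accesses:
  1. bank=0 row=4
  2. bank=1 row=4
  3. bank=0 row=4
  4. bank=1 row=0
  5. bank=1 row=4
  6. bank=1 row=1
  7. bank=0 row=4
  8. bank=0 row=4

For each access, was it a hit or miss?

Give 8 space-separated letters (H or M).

Acc 1: bank0 row4 -> MISS (open row4); precharges=0
Acc 2: bank1 row4 -> MISS (open row4); precharges=0
Acc 3: bank0 row4 -> HIT
Acc 4: bank1 row0 -> MISS (open row0); precharges=1
Acc 5: bank1 row4 -> MISS (open row4); precharges=2
Acc 6: bank1 row1 -> MISS (open row1); precharges=3
Acc 7: bank0 row4 -> HIT
Acc 8: bank0 row4 -> HIT

Answer: M M H M M M H H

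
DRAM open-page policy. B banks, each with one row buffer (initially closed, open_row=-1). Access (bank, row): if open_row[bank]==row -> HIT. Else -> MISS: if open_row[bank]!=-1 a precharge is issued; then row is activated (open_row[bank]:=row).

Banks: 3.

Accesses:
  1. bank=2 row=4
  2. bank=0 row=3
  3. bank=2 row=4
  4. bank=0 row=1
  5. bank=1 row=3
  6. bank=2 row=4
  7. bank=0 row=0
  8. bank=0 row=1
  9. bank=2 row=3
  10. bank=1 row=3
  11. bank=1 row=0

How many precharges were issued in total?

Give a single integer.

Acc 1: bank2 row4 -> MISS (open row4); precharges=0
Acc 2: bank0 row3 -> MISS (open row3); precharges=0
Acc 3: bank2 row4 -> HIT
Acc 4: bank0 row1 -> MISS (open row1); precharges=1
Acc 5: bank1 row3 -> MISS (open row3); precharges=1
Acc 6: bank2 row4 -> HIT
Acc 7: bank0 row0 -> MISS (open row0); precharges=2
Acc 8: bank0 row1 -> MISS (open row1); precharges=3
Acc 9: bank2 row3 -> MISS (open row3); precharges=4
Acc 10: bank1 row3 -> HIT
Acc 11: bank1 row0 -> MISS (open row0); precharges=5

Answer: 5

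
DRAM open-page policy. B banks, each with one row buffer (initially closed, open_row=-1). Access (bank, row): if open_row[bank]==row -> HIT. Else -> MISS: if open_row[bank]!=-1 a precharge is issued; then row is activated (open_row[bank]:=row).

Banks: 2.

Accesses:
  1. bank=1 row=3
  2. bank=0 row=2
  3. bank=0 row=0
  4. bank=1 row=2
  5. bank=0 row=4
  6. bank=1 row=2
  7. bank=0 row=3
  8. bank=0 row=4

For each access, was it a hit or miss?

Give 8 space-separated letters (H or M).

Acc 1: bank1 row3 -> MISS (open row3); precharges=0
Acc 2: bank0 row2 -> MISS (open row2); precharges=0
Acc 3: bank0 row0 -> MISS (open row0); precharges=1
Acc 4: bank1 row2 -> MISS (open row2); precharges=2
Acc 5: bank0 row4 -> MISS (open row4); precharges=3
Acc 6: bank1 row2 -> HIT
Acc 7: bank0 row3 -> MISS (open row3); precharges=4
Acc 8: bank0 row4 -> MISS (open row4); precharges=5

Answer: M M M M M H M M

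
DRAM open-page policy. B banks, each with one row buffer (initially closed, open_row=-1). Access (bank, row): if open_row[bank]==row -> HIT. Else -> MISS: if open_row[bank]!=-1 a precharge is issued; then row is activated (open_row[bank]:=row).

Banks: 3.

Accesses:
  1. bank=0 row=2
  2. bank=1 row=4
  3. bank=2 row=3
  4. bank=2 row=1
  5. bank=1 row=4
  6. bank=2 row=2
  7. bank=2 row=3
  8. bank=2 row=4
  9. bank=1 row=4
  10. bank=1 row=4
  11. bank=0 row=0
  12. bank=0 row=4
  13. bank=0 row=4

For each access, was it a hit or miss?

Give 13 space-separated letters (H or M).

Answer: M M M M H M M M H H M M H

Derivation:
Acc 1: bank0 row2 -> MISS (open row2); precharges=0
Acc 2: bank1 row4 -> MISS (open row4); precharges=0
Acc 3: bank2 row3 -> MISS (open row3); precharges=0
Acc 4: bank2 row1 -> MISS (open row1); precharges=1
Acc 5: bank1 row4 -> HIT
Acc 6: bank2 row2 -> MISS (open row2); precharges=2
Acc 7: bank2 row3 -> MISS (open row3); precharges=3
Acc 8: bank2 row4 -> MISS (open row4); precharges=4
Acc 9: bank1 row4 -> HIT
Acc 10: bank1 row4 -> HIT
Acc 11: bank0 row0 -> MISS (open row0); precharges=5
Acc 12: bank0 row4 -> MISS (open row4); precharges=6
Acc 13: bank0 row4 -> HIT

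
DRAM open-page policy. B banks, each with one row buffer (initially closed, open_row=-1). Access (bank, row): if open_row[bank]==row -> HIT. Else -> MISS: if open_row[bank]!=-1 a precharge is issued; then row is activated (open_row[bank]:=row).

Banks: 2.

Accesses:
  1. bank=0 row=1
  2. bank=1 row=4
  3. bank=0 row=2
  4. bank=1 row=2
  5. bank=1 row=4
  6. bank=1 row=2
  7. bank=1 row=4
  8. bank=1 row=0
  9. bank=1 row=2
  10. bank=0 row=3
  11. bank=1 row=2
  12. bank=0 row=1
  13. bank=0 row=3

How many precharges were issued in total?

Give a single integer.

Acc 1: bank0 row1 -> MISS (open row1); precharges=0
Acc 2: bank1 row4 -> MISS (open row4); precharges=0
Acc 3: bank0 row2 -> MISS (open row2); precharges=1
Acc 4: bank1 row2 -> MISS (open row2); precharges=2
Acc 5: bank1 row4 -> MISS (open row4); precharges=3
Acc 6: bank1 row2 -> MISS (open row2); precharges=4
Acc 7: bank1 row4 -> MISS (open row4); precharges=5
Acc 8: bank1 row0 -> MISS (open row0); precharges=6
Acc 9: bank1 row2 -> MISS (open row2); precharges=7
Acc 10: bank0 row3 -> MISS (open row3); precharges=8
Acc 11: bank1 row2 -> HIT
Acc 12: bank0 row1 -> MISS (open row1); precharges=9
Acc 13: bank0 row3 -> MISS (open row3); precharges=10

Answer: 10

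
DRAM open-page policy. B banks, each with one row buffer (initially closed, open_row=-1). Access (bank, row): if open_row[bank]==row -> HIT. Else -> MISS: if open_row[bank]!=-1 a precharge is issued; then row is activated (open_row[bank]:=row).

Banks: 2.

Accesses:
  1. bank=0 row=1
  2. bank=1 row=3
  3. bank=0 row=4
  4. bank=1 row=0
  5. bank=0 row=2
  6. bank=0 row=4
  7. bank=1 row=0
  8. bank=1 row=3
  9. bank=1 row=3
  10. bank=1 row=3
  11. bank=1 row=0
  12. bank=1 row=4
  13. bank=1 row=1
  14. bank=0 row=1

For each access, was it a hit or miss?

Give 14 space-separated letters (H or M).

Acc 1: bank0 row1 -> MISS (open row1); precharges=0
Acc 2: bank1 row3 -> MISS (open row3); precharges=0
Acc 3: bank0 row4 -> MISS (open row4); precharges=1
Acc 4: bank1 row0 -> MISS (open row0); precharges=2
Acc 5: bank0 row2 -> MISS (open row2); precharges=3
Acc 6: bank0 row4 -> MISS (open row4); precharges=4
Acc 7: bank1 row0 -> HIT
Acc 8: bank1 row3 -> MISS (open row3); precharges=5
Acc 9: bank1 row3 -> HIT
Acc 10: bank1 row3 -> HIT
Acc 11: bank1 row0 -> MISS (open row0); precharges=6
Acc 12: bank1 row4 -> MISS (open row4); precharges=7
Acc 13: bank1 row1 -> MISS (open row1); precharges=8
Acc 14: bank0 row1 -> MISS (open row1); precharges=9

Answer: M M M M M M H M H H M M M M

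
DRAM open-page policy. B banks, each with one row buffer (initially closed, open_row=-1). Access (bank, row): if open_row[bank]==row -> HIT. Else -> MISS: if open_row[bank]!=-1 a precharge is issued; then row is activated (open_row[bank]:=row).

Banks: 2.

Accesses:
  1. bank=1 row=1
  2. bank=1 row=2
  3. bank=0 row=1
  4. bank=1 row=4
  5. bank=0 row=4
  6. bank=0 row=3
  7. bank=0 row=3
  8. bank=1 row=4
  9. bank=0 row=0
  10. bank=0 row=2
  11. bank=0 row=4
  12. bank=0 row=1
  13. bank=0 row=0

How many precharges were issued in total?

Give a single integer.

Acc 1: bank1 row1 -> MISS (open row1); precharges=0
Acc 2: bank1 row2 -> MISS (open row2); precharges=1
Acc 3: bank0 row1 -> MISS (open row1); precharges=1
Acc 4: bank1 row4 -> MISS (open row4); precharges=2
Acc 5: bank0 row4 -> MISS (open row4); precharges=3
Acc 6: bank0 row3 -> MISS (open row3); precharges=4
Acc 7: bank0 row3 -> HIT
Acc 8: bank1 row4 -> HIT
Acc 9: bank0 row0 -> MISS (open row0); precharges=5
Acc 10: bank0 row2 -> MISS (open row2); precharges=6
Acc 11: bank0 row4 -> MISS (open row4); precharges=7
Acc 12: bank0 row1 -> MISS (open row1); precharges=8
Acc 13: bank0 row0 -> MISS (open row0); precharges=9

Answer: 9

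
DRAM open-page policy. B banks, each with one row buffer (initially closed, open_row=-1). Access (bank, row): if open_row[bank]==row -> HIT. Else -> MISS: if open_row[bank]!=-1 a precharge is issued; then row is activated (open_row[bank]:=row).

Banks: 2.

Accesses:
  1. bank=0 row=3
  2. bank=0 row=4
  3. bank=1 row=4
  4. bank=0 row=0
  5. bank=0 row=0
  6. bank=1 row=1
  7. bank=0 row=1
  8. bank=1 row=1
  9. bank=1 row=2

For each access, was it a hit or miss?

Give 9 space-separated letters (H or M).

Acc 1: bank0 row3 -> MISS (open row3); precharges=0
Acc 2: bank0 row4 -> MISS (open row4); precharges=1
Acc 3: bank1 row4 -> MISS (open row4); precharges=1
Acc 4: bank0 row0 -> MISS (open row0); precharges=2
Acc 5: bank0 row0 -> HIT
Acc 6: bank1 row1 -> MISS (open row1); precharges=3
Acc 7: bank0 row1 -> MISS (open row1); precharges=4
Acc 8: bank1 row1 -> HIT
Acc 9: bank1 row2 -> MISS (open row2); precharges=5

Answer: M M M M H M M H M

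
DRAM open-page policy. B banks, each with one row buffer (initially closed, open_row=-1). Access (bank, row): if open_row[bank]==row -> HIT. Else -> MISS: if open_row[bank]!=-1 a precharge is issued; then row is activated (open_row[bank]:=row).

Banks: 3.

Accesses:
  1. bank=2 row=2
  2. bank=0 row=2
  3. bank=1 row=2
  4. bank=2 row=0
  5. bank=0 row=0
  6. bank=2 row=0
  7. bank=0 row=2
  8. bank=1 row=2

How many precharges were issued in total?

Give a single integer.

Answer: 3

Derivation:
Acc 1: bank2 row2 -> MISS (open row2); precharges=0
Acc 2: bank0 row2 -> MISS (open row2); precharges=0
Acc 3: bank1 row2 -> MISS (open row2); precharges=0
Acc 4: bank2 row0 -> MISS (open row0); precharges=1
Acc 5: bank0 row0 -> MISS (open row0); precharges=2
Acc 6: bank2 row0 -> HIT
Acc 7: bank0 row2 -> MISS (open row2); precharges=3
Acc 8: bank1 row2 -> HIT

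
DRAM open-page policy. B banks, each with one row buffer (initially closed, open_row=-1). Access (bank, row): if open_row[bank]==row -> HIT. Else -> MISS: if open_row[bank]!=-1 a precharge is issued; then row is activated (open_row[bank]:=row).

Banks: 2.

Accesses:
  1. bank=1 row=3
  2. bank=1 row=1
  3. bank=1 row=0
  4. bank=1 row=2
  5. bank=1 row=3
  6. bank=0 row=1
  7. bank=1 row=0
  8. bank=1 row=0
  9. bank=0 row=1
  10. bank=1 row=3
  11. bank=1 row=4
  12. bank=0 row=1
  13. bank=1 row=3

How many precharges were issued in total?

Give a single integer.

Acc 1: bank1 row3 -> MISS (open row3); precharges=0
Acc 2: bank1 row1 -> MISS (open row1); precharges=1
Acc 3: bank1 row0 -> MISS (open row0); precharges=2
Acc 4: bank1 row2 -> MISS (open row2); precharges=3
Acc 5: bank1 row3 -> MISS (open row3); precharges=4
Acc 6: bank0 row1 -> MISS (open row1); precharges=4
Acc 7: bank1 row0 -> MISS (open row0); precharges=5
Acc 8: bank1 row0 -> HIT
Acc 9: bank0 row1 -> HIT
Acc 10: bank1 row3 -> MISS (open row3); precharges=6
Acc 11: bank1 row4 -> MISS (open row4); precharges=7
Acc 12: bank0 row1 -> HIT
Acc 13: bank1 row3 -> MISS (open row3); precharges=8

Answer: 8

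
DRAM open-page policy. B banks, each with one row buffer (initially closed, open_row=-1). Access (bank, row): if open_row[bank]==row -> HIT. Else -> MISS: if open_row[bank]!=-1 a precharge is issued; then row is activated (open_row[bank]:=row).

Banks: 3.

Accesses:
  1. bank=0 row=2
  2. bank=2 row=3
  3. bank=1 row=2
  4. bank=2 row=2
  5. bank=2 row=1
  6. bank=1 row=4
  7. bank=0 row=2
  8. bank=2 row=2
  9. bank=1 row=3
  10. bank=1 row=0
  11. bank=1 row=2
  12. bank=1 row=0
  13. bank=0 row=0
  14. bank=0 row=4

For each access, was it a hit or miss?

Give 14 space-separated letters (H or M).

Acc 1: bank0 row2 -> MISS (open row2); precharges=0
Acc 2: bank2 row3 -> MISS (open row3); precharges=0
Acc 3: bank1 row2 -> MISS (open row2); precharges=0
Acc 4: bank2 row2 -> MISS (open row2); precharges=1
Acc 5: bank2 row1 -> MISS (open row1); precharges=2
Acc 6: bank1 row4 -> MISS (open row4); precharges=3
Acc 7: bank0 row2 -> HIT
Acc 8: bank2 row2 -> MISS (open row2); precharges=4
Acc 9: bank1 row3 -> MISS (open row3); precharges=5
Acc 10: bank1 row0 -> MISS (open row0); precharges=6
Acc 11: bank1 row2 -> MISS (open row2); precharges=7
Acc 12: bank1 row0 -> MISS (open row0); precharges=8
Acc 13: bank0 row0 -> MISS (open row0); precharges=9
Acc 14: bank0 row4 -> MISS (open row4); precharges=10

Answer: M M M M M M H M M M M M M M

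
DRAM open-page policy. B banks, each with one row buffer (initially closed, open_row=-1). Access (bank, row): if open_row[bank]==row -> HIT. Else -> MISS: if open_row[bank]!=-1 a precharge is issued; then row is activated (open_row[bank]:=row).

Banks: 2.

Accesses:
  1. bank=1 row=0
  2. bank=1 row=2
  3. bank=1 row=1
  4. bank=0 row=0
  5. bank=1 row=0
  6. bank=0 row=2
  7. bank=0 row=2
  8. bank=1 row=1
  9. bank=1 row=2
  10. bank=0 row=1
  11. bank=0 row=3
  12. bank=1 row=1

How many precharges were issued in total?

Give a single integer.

Acc 1: bank1 row0 -> MISS (open row0); precharges=0
Acc 2: bank1 row2 -> MISS (open row2); precharges=1
Acc 3: bank1 row1 -> MISS (open row1); precharges=2
Acc 4: bank0 row0 -> MISS (open row0); precharges=2
Acc 5: bank1 row0 -> MISS (open row0); precharges=3
Acc 6: bank0 row2 -> MISS (open row2); precharges=4
Acc 7: bank0 row2 -> HIT
Acc 8: bank1 row1 -> MISS (open row1); precharges=5
Acc 9: bank1 row2 -> MISS (open row2); precharges=6
Acc 10: bank0 row1 -> MISS (open row1); precharges=7
Acc 11: bank0 row3 -> MISS (open row3); precharges=8
Acc 12: bank1 row1 -> MISS (open row1); precharges=9

Answer: 9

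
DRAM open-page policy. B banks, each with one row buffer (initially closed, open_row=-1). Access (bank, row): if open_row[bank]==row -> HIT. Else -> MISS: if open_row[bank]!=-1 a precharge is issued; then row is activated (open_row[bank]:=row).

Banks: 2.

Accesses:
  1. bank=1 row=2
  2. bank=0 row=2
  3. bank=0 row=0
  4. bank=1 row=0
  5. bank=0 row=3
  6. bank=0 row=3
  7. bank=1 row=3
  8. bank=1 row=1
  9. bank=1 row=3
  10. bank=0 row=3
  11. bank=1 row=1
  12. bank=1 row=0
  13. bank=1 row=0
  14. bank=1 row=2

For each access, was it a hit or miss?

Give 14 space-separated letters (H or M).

Answer: M M M M M H M M M H M M H M

Derivation:
Acc 1: bank1 row2 -> MISS (open row2); precharges=0
Acc 2: bank0 row2 -> MISS (open row2); precharges=0
Acc 3: bank0 row0 -> MISS (open row0); precharges=1
Acc 4: bank1 row0 -> MISS (open row0); precharges=2
Acc 5: bank0 row3 -> MISS (open row3); precharges=3
Acc 6: bank0 row3 -> HIT
Acc 7: bank1 row3 -> MISS (open row3); precharges=4
Acc 8: bank1 row1 -> MISS (open row1); precharges=5
Acc 9: bank1 row3 -> MISS (open row3); precharges=6
Acc 10: bank0 row3 -> HIT
Acc 11: bank1 row1 -> MISS (open row1); precharges=7
Acc 12: bank1 row0 -> MISS (open row0); precharges=8
Acc 13: bank1 row0 -> HIT
Acc 14: bank1 row2 -> MISS (open row2); precharges=9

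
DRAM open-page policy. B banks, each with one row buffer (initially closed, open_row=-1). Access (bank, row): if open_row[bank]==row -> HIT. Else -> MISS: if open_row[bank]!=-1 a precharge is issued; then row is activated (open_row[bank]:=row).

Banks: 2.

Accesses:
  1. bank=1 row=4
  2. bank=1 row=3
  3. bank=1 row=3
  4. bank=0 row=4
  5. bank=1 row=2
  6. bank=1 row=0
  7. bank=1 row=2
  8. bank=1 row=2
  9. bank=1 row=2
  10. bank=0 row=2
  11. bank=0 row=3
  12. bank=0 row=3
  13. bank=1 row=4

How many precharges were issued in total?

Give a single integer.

Answer: 7

Derivation:
Acc 1: bank1 row4 -> MISS (open row4); precharges=0
Acc 2: bank1 row3 -> MISS (open row3); precharges=1
Acc 3: bank1 row3 -> HIT
Acc 4: bank0 row4 -> MISS (open row4); precharges=1
Acc 5: bank1 row2 -> MISS (open row2); precharges=2
Acc 6: bank1 row0 -> MISS (open row0); precharges=3
Acc 7: bank1 row2 -> MISS (open row2); precharges=4
Acc 8: bank1 row2 -> HIT
Acc 9: bank1 row2 -> HIT
Acc 10: bank0 row2 -> MISS (open row2); precharges=5
Acc 11: bank0 row3 -> MISS (open row3); precharges=6
Acc 12: bank0 row3 -> HIT
Acc 13: bank1 row4 -> MISS (open row4); precharges=7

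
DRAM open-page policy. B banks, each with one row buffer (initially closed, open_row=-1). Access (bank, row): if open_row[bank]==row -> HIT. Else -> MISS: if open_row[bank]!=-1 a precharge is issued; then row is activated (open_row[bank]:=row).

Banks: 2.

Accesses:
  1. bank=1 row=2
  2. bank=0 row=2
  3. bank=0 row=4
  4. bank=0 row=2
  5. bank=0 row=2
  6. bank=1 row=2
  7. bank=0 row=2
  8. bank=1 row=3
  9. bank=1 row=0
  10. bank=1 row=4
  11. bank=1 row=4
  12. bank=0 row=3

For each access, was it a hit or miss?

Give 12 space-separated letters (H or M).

Answer: M M M M H H H M M M H M

Derivation:
Acc 1: bank1 row2 -> MISS (open row2); precharges=0
Acc 2: bank0 row2 -> MISS (open row2); precharges=0
Acc 3: bank0 row4 -> MISS (open row4); precharges=1
Acc 4: bank0 row2 -> MISS (open row2); precharges=2
Acc 5: bank0 row2 -> HIT
Acc 6: bank1 row2 -> HIT
Acc 7: bank0 row2 -> HIT
Acc 8: bank1 row3 -> MISS (open row3); precharges=3
Acc 9: bank1 row0 -> MISS (open row0); precharges=4
Acc 10: bank1 row4 -> MISS (open row4); precharges=5
Acc 11: bank1 row4 -> HIT
Acc 12: bank0 row3 -> MISS (open row3); precharges=6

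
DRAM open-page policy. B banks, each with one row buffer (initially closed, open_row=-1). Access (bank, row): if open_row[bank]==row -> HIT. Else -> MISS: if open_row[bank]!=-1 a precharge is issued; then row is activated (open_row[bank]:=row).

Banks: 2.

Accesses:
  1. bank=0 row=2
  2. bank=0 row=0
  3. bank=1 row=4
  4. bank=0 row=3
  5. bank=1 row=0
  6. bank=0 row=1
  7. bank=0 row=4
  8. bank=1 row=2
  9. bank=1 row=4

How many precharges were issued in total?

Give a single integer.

Answer: 7

Derivation:
Acc 1: bank0 row2 -> MISS (open row2); precharges=0
Acc 2: bank0 row0 -> MISS (open row0); precharges=1
Acc 3: bank1 row4 -> MISS (open row4); precharges=1
Acc 4: bank0 row3 -> MISS (open row3); precharges=2
Acc 5: bank1 row0 -> MISS (open row0); precharges=3
Acc 6: bank0 row1 -> MISS (open row1); precharges=4
Acc 7: bank0 row4 -> MISS (open row4); precharges=5
Acc 8: bank1 row2 -> MISS (open row2); precharges=6
Acc 9: bank1 row4 -> MISS (open row4); precharges=7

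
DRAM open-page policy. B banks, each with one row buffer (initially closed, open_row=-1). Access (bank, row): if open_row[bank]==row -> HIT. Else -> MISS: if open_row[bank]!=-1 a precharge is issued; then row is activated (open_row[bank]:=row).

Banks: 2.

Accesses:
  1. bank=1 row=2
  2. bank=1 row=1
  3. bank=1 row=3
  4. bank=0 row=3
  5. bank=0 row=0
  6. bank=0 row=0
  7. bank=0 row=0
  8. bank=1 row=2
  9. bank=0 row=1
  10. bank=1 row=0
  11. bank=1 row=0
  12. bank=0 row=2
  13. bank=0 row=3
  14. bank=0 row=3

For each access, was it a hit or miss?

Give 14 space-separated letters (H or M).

Acc 1: bank1 row2 -> MISS (open row2); precharges=0
Acc 2: bank1 row1 -> MISS (open row1); precharges=1
Acc 3: bank1 row3 -> MISS (open row3); precharges=2
Acc 4: bank0 row3 -> MISS (open row3); precharges=2
Acc 5: bank0 row0 -> MISS (open row0); precharges=3
Acc 6: bank0 row0 -> HIT
Acc 7: bank0 row0 -> HIT
Acc 8: bank1 row2 -> MISS (open row2); precharges=4
Acc 9: bank0 row1 -> MISS (open row1); precharges=5
Acc 10: bank1 row0 -> MISS (open row0); precharges=6
Acc 11: bank1 row0 -> HIT
Acc 12: bank0 row2 -> MISS (open row2); precharges=7
Acc 13: bank0 row3 -> MISS (open row3); precharges=8
Acc 14: bank0 row3 -> HIT

Answer: M M M M M H H M M M H M M H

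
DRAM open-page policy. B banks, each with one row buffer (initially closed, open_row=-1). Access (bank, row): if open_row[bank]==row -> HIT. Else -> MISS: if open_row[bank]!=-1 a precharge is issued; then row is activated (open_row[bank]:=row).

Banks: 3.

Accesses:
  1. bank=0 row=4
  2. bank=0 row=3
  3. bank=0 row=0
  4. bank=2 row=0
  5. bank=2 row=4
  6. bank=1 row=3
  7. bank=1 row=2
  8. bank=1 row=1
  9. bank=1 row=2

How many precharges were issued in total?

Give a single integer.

Acc 1: bank0 row4 -> MISS (open row4); precharges=0
Acc 2: bank0 row3 -> MISS (open row3); precharges=1
Acc 3: bank0 row0 -> MISS (open row0); precharges=2
Acc 4: bank2 row0 -> MISS (open row0); precharges=2
Acc 5: bank2 row4 -> MISS (open row4); precharges=3
Acc 6: bank1 row3 -> MISS (open row3); precharges=3
Acc 7: bank1 row2 -> MISS (open row2); precharges=4
Acc 8: bank1 row1 -> MISS (open row1); precharges=5
Acc 9: bank1 row2 -> MISS (open row2); precharges=6

Answer: 6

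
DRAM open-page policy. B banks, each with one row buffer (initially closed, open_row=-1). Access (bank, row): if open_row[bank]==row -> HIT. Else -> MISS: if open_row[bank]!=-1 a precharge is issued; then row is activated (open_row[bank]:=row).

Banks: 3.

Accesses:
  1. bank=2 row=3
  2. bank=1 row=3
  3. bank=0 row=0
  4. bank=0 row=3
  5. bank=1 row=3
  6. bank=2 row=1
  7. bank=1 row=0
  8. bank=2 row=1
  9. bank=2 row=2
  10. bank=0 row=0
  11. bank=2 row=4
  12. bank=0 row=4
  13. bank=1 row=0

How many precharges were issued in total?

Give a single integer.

Answer: 7

Derivation:
Acc 1: bank2 row3 -> MISS (open row3); precharges=0
Acc 2: bank1 row3 -> MISS (open row3); precharges=0
Acc 3: bank0 row0 -> MISS (open row0); precharges=0
Acc 4: bank0 row3 -> MISS (open row3); precharges=1
Acc 5: bank1 row3 -> HIT
Acc 6: bank2 row1 -> MISS (open row1); precharges=2
Acc 7: bank1 row0 -> MISS (open row0); precharges=3
Acc 8: bank2 row1 -> HIT
Acc 9: bank2 row2 -> MISS (open row2); precharges=4
Acc 10: bank0 row0 -> MISS (open row0); precharges=5
Acc 11: bank2 row4 -> MISS (open row4); precharges=6
Acc 12: bank0 row4 -> MISS (open row4); precharges=7
Acc 13: bank1 row0 -> HIT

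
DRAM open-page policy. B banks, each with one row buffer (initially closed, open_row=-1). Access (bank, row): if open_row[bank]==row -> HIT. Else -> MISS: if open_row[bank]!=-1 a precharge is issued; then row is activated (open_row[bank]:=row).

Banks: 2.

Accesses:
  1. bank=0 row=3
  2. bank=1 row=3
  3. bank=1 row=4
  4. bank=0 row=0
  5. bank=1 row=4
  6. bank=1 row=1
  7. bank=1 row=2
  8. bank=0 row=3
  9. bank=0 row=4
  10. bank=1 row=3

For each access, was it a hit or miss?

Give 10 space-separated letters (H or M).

Acc 1: bank0 row3 -> MISS (open row3); precharges=0
Acc 2: bank1 row3 -> MISS (open row3); precharges=0
Acc 3: bank1 row4 -> MISS (open row4); precharges=1
Acc 4: bank0 row0 -> MISS (open row0); precharges=2
Acc 5: bank1 row4 -> HIT
Acc 6: bank1 row1 -> MISS (open row1); precharges=3
Acc 7: bank1 row2 -> MISS (open row2); precharges=4
Acc 8: bank0 row3 -> MISS (open row3); precharges=5
Acc 9: bank0 row4 -> MISS (open row4); precharges=6
Acc 10: bank1 row3 -> MISS (open row3); precharges=7

Answer: M M M M H M M M M M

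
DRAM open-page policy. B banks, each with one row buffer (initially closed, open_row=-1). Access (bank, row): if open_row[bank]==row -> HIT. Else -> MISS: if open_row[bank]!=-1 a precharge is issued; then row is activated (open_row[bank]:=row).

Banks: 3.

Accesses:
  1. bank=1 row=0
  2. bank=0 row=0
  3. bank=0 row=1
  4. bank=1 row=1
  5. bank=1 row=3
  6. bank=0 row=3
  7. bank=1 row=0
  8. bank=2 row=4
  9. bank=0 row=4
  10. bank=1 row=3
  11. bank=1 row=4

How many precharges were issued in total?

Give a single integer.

Answer: 8

Derivation:
Acc 1: bank1 row0 -> MISS (open row0); precharges=0
Acc 2: bank0 row0 -> MISS (open row0); precharges=0
Acc 3: bank0 row1 -> MISS (open row1); precharges=1
Acc 4: bank1 row1 -> MISS (open row1); precharges=2
Acc 5: bank1 row3 -> MISS (open row3); precharges=3
Acc 6: bank0 row3 -> MISS (open row3); precharges=4
Acc 7: bank1 row0 -> MISS (open row0); precharges=5
Acc 8: bank2 row4 -> MISS (open row4); precharges=5
Acc 9: bank0 row4 -> MISS (open row4); precharges=6
Acc 10: bank1 row3 -> MISS (open row3); precharges=7
Acc 11: bank1 row4 -> MISS (open row4); precharges=8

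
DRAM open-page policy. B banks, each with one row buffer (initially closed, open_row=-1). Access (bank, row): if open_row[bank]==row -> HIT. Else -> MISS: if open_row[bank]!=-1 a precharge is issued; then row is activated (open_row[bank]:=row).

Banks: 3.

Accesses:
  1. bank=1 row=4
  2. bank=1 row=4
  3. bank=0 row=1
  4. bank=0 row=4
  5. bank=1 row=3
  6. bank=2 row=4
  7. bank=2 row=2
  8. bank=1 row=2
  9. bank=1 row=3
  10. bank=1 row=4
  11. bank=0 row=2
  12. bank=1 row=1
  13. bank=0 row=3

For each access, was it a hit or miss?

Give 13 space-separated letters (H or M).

Answer: M H M M M M M M M M M M M

Derivation:
Acc 1: bank1 row4 -> MISS (open row4); precharges=0
Acc 2: bank1 row4 -> HIT
Acc 3: bank0 row1 -> MISS (open row1); precharges=0
Acc 4: bank0 row4 -> MISS (open row4); precharges=1
Acc 5: bank1 row3 -> MISS (open row3); precharges=2
Acc 6: bank2 row4 -> MISS (open row4); precharges=2
Acc 7: bank2 row2 -> MISS (open row2); precharges=3
Acc 8: bank1 row2 -> MISS (open row2); precharges=4
Acc 9: bank1 row3 -> MISS (open row3); precharges=5
Acc 10: bank1 row4 -> MISS (open row4); precharges=6
Acc 11: bank0 row2 -> MISS (open row2); precharges=7
Acc 12: bank1 row1 -> MISS (open row1); precharges=8
Acc 13: bank0 row3 -> MISS (open row3); precharges=9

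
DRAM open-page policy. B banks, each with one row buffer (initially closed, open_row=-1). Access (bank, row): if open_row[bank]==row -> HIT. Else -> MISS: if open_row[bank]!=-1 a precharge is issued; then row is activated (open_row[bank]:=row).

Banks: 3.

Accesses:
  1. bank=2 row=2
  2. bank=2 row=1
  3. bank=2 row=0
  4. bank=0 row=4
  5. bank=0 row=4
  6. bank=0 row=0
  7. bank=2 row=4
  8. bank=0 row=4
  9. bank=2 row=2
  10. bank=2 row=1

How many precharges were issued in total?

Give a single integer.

Acc 1: bank2 row2 -> MISS (open row2); precharges=0
Acc 2: bank2 row1 -> MISS (open row1); precharges=1
Acc 3: bank2 row0 -> MISS (open row0); precharges=2
Acc 4: bank0 row4 -> MISS (open row4); precharges=2
Acc 5: bank0 row4 -> HIT
Acc 6: bank0 row0 -> MISS (open row0); precharges=3
Acc 7: bank2 row4 -> MISS (open row4); precharges=4
Acc 8: bank0 row4 -> MISS (open row4); precharges=5
Acc 9: bank2 row2 -> MISS (open row2); precharges=6
Acc 10: bank2 row1 -> MISS (open row1); precharges=7

Answer: 7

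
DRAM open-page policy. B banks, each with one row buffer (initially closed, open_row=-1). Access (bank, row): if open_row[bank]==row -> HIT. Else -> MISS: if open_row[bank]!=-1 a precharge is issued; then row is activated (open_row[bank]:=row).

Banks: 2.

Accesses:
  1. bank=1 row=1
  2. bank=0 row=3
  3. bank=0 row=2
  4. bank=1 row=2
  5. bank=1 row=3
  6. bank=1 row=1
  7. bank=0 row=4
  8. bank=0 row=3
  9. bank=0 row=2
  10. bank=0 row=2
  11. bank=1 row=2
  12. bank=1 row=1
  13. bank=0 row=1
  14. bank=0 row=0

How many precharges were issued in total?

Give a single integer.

Acc 1: bank1 row1 -> MISS (open row1); precharges=0
Acc 2: bank0 row3 -> MISS (open row3); precharges=0
Acc 3: bank0 row2 -> MISS (open row2); precharges=1
Acc 4: bank1 row2 -> MISS (open row2); precharges=2
Acc 5: bank1 row3 -> MISS (open row3); precharges=3
Acc 6: bank1 row1 -> MISS (open row1); precharges=4
Acc 7: bank0 row4 -> MISS (open row4); precharges=5
Acc 8: bank0 row3 -> MISS (open row3); precharges=6
Acc 9: bank0 row2 -> MISS (open row2); precharges=7
Acc 10: bank0 row2 -> HIT
Acc 11: bank1 row2 -> MISS (open row2); precharges=8
Acc 12: bank1 row1 -> MISS (open row1); precharges=9
Acc 13: bank0 row1 -> MISS (open row1); precharges=10
Acc 14: bank0 row0 -> MISS (open row0); precharges=11

Answer: 11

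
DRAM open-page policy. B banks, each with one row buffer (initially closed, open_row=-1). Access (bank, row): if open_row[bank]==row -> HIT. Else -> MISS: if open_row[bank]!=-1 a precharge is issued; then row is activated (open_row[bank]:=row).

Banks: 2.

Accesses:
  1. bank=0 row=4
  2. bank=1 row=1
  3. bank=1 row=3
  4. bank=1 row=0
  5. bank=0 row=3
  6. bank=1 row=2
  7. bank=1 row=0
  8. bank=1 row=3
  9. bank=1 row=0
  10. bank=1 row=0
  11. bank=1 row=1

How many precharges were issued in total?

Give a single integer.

Answer: 8

Derivation:
Acc 1: bank0 row4 -> MISS (open row4); precharges=0
Acc 2: bank1 row1 -> MISS (open row1); precharges=0
Acc 3: bank1 row3 -> MISS (open row3); precharges=1
Acc 4: bank1 row0 -> MISS (open row0); precharges=2
Acc 5: bank0 row3 -> MISS (open row3); precharges=3
Acc 6: bank1 row2 -> MISS (open row2); precharges=4
Acc 7: bank1 row0 -> MISS (open row0); precharges=5
Acc 8: bank1 row3 -> MISS (open row3); precharges=6
Acc 9: bank1 row0 -> MISS (open row0); precharges=7
Acc 10: bank1 row0 -> HIT
Acc 11: bank1 row1 -> MISS (open row1); precharges=8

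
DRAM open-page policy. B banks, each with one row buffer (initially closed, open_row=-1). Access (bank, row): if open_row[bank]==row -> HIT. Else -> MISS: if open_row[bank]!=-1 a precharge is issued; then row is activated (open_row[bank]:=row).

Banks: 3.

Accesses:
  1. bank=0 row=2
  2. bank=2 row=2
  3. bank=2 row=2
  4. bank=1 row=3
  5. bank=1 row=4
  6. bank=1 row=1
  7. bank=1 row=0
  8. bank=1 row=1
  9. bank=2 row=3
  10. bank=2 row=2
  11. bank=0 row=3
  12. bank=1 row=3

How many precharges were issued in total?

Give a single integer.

Answer: 8

Derivation:
Acc 1: bank0 row2 -> MISS (open row2); precharges=0
Acc 2: bank2 row2 -> MISS (open row2); precharges=0
Acc 3: bank2 row2 -> HIT
Acc 4: bank1 row3 -> MISS (open row3); precharges=0
Acc 5: bank1 row4 -> MISS (open row4); precharges=1
Acc 6: bank1 row1 -> MISS (open row1); precharges=2
Acc 7: bank1 row0 -> MISS (open row0); precharges=3
Acc 8: bank1 row1 -> MISS (open row1); precharges=4
Acc 9: bank2 row3 -> MISS (open row3); precharges=5
Acc 10: bank2 row2 -> MISS (open row2); precharges=6
Acc 11: bank0 row3 -> MISS (open row3); precharges=7
Acc 12: bank1 row3 -> MISS (open row3); precharges=8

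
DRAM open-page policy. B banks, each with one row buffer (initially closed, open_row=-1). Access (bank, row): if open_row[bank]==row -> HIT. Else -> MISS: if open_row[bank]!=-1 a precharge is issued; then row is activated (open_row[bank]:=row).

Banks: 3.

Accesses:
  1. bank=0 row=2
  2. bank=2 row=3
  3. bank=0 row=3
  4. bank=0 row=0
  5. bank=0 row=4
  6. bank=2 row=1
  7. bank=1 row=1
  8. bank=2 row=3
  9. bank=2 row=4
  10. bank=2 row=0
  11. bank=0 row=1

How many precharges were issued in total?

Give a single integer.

Answer: 8

Derivation:
Acc 1: bank0 row2 -> MISS (open row2); precharges=0
Acc 2: bank2 row3 -> MISS (open row3); precharges=0
Acc 3: bank0 row3 -> MISS (open row3); precharges=1
Acc 4: bank0 row0 -> MISS (open row0); precharges=2
Acc 5: bank0 row4 -> MISS (open row4); precharges=3
Acc 6: bank2 row1 -> MISS (open row1); precharges=4
Acc 7: bank1 row1 -> MISS (open row1); precharges=4
Acc 8: bank2 row3 -> MISS (open row3); precharges=5
Acc 9: bank2 row4 -> MISS (open row4); precharges=6
Acc 10: bank2 row0 -> MISS (open row0); precharges=7
Acc 11: bank0 row1 -> MISS (open row1); precharges=8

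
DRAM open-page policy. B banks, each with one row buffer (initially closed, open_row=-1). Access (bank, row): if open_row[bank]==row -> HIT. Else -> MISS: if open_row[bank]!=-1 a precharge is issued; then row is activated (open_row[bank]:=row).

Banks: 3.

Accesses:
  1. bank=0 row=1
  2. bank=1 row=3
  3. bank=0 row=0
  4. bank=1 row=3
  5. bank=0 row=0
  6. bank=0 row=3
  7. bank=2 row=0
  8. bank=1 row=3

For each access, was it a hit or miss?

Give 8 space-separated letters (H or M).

Answer: M M M H H M M H

Derivation:
Acc 1: bank0 row1 -> MISS (open row1); precharges=0
Acc 2: bank1 row3 -> MISS (open row3); precharges=0
Acc 3: bank0 row0 -> MISS (open row0); precharges=1
Acc 4: bank1 row3 -> HIT
Acc 5: bank0 row0 -> HIT
Acc 6: bank0 row3 -> MISS (open row3); precharges=2
Acc 7: bank2 row0 -> MISS (open row0); precharges=2
Acc 8: bank1 row3 -> HIT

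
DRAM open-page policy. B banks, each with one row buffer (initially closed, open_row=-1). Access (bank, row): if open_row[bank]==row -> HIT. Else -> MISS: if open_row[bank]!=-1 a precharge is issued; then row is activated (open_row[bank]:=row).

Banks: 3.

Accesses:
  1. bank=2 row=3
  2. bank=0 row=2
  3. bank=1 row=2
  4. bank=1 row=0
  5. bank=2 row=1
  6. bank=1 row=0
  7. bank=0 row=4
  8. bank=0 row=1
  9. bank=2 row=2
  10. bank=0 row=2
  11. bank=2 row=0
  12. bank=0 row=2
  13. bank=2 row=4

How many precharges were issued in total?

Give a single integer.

Acc 1: bank2 row3 -> MISS (open row3); precharges=0
Acc 2: bank0 row2 -> MISS (open row2); precharges=0
Acc 3: bank1 row2 -> MISS (open row2); precharges=0
Acc 4: bank1 row0 -> MISS (open row0); precharges=1
Acc 5: bank2 row1 -> MISS (open row1); precharges=2
Acc 6: bank1 row0 -> HIT
Acc 7: bank0 row4 -> MISS (open row4); precharges=3
Acc 8: bank0 row1 -> MISS (open row1); precharges=4
Acc 9: bank2 row2 -> MISS (open row2); precharges=5
Acc 10: bank0 row2 -> MISS (open row2); precharges=6
Acc 11: bank2 row0 -> MISS (open row0); precharges=7
Acc 12: bank0 row2 -> HIT
Acc 13: bank2 row4 -> MISS (open row4); precharges=8

Answer: 8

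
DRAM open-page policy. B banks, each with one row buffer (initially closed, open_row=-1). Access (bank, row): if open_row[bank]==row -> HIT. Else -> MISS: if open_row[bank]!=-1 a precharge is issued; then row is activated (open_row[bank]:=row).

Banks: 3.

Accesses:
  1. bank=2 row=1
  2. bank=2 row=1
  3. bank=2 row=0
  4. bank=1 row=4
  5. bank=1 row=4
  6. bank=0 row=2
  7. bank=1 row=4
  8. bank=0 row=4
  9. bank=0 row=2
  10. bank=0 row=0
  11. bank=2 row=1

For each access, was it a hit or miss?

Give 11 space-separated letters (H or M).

Acc 1: bank2 row1 -> MISS (open row1); precharges=0
Acc 2: bank2 row1 -> HIT
Acc 3: bank2 row0 -> MISS (open row0); precharges=1
Acc 4: bank1 row4 -> MISS (open row4); precharges=1
Acc 5: bank1 row4 -> HIT
Acc 6: bank0 row2 -> MISS (open row2); precharges=1
Acc 7: bank1 row4 -> HIT
Acc 8: bank0 row4 -> MISS (open row4); precharges=2
Acc 9: bank0 row2 -> MISS (open row2); precharges=3
Acc 10: bank0 row0 -> MISS (open row0); precharges=4
Acc 11: bank2 row1 -> MISS (open row1); precharges=5

Answer: M H M M H M H M M M M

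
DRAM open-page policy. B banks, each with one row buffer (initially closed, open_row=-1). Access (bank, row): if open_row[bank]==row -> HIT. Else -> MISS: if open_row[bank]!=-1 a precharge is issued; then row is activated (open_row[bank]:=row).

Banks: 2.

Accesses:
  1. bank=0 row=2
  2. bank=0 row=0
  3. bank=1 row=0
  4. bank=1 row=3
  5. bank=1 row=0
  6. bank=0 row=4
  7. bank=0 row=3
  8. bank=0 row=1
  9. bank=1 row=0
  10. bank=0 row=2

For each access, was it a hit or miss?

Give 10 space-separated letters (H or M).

Acc 1: bank0 row2 -> MISS (open row2); precharges=0
Acc 2: bank0 row0 -> MISS (open row0); precharges=1
Acc 3: bank1 row0 -> MISS (open row0); precharges=1
Acc 4: bank1 row3 -> MISS (open row3); precharges=2
Acc 5: bank1 row0 -> MISS (open row0); precharges=3
Acc 6: bank0 row4 -> MISS (open row4); precharges=4
Acc 7: bank0 row3 -> MISS (open row3); precharges=5
Acc 8: bank0 row1 -> MISS (open row1); precharges=6
Acc 9: bank1 row0 -> HIT
Acc 10: bank0 row2 -> MISS (open row2); precharges=7

Answer: M M M M M M M M H M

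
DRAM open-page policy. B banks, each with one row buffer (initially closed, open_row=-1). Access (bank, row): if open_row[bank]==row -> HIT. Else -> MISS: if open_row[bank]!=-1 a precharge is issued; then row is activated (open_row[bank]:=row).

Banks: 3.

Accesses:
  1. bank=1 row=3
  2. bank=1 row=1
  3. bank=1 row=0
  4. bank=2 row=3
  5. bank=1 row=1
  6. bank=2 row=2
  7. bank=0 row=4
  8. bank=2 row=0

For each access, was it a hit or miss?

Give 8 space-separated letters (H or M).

Acc 1: bank1 row3 -> MISS (open row3); precharges=0
Acc 2: bank1 row1 -> MISS (open row1); precharges=1
Acc 3: bank1 row0 -> MISS (open row0); precharges=2
Acc 4: bank2 row3 -> MISS (open row3); precharges=2
Acc 5: bank1 row1 -> MISS (open row1); precharges=3
Acc 6: bank2 row2 -> MISS (open row2); precharges=4
Acc 7: bank0 row4 -> MISS (open row4); precharges=4
Acc 8: bank2 row0 -> MISS (open row0); precharges=5

Answer: M M M M M M M M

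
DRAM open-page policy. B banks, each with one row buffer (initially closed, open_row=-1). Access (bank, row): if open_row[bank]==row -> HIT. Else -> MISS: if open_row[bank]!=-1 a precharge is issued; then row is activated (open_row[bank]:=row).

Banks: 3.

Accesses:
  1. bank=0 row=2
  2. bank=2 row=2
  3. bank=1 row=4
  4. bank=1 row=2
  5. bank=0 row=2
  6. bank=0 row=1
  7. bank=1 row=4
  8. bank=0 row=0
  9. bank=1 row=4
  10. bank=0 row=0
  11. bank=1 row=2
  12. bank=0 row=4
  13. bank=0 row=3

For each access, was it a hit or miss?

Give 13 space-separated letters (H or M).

Answer: M M M M H M M M H H M M M

Derivation:
Acc 1: bank0 row2 -> MISS (open row2); precharges=0
Acc 2: bank2 row2 -> MISS (open row2); precharges=0
Acc 3: bank1 row4 -> MISS (open row4); precharges=0
Acc 4: bank1 row2 -> MISS (open row2); precharges=1
Acc 5: bank0 row2 -> HIT
Acc 6: bank0 row1 -> MISS (open row1); precharges=2
Acc 7: bank1 row4 -> MISS (open row4); precharges=3
Acc 8: bank0 row0 -> MISS (open row0); precharges=4
Acc 9: bank1 row4 -> HIT
Acc 10: bank0 row0 -> HIT
Acc 11: bank1 row2 -> MISS (open row2); precharges=5
Acc 12: bank0 row4 -> MISS (open row4); precharges=6
Acc 13: bank0 row3 -> MISS (open row3); precharges=7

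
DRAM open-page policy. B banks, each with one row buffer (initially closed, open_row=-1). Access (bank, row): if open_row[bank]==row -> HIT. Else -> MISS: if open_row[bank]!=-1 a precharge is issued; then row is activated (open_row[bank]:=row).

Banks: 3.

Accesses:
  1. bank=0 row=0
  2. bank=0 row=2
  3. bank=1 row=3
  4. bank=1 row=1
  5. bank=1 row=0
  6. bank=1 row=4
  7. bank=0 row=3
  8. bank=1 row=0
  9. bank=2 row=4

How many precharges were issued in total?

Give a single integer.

Acc 1: bank0 row0 -> MISS (open row0); precharges=0
Acc 2: bank0 row2 -> MISS (open row2); precharges=1
Acc 3: bank1 row3 -> MISS (open row3); precharges=1
Acc 4: bank1 row1 -> MISS (open row1); precharges=2
Acc 5: bank1 row0 -> MISS (open row0); precharges=3
Acc 6: bank1 row4 -> MISS (open row4); precharges=4
Acc 7: bank0 row3 -> MISS (open row3); precharges=5
Acc 8: bank1 row0 -> MISS (open row0); precharges=6
Acc 9: bank2 row4 -> MISS (open row4); precharges=6

Answer: 6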